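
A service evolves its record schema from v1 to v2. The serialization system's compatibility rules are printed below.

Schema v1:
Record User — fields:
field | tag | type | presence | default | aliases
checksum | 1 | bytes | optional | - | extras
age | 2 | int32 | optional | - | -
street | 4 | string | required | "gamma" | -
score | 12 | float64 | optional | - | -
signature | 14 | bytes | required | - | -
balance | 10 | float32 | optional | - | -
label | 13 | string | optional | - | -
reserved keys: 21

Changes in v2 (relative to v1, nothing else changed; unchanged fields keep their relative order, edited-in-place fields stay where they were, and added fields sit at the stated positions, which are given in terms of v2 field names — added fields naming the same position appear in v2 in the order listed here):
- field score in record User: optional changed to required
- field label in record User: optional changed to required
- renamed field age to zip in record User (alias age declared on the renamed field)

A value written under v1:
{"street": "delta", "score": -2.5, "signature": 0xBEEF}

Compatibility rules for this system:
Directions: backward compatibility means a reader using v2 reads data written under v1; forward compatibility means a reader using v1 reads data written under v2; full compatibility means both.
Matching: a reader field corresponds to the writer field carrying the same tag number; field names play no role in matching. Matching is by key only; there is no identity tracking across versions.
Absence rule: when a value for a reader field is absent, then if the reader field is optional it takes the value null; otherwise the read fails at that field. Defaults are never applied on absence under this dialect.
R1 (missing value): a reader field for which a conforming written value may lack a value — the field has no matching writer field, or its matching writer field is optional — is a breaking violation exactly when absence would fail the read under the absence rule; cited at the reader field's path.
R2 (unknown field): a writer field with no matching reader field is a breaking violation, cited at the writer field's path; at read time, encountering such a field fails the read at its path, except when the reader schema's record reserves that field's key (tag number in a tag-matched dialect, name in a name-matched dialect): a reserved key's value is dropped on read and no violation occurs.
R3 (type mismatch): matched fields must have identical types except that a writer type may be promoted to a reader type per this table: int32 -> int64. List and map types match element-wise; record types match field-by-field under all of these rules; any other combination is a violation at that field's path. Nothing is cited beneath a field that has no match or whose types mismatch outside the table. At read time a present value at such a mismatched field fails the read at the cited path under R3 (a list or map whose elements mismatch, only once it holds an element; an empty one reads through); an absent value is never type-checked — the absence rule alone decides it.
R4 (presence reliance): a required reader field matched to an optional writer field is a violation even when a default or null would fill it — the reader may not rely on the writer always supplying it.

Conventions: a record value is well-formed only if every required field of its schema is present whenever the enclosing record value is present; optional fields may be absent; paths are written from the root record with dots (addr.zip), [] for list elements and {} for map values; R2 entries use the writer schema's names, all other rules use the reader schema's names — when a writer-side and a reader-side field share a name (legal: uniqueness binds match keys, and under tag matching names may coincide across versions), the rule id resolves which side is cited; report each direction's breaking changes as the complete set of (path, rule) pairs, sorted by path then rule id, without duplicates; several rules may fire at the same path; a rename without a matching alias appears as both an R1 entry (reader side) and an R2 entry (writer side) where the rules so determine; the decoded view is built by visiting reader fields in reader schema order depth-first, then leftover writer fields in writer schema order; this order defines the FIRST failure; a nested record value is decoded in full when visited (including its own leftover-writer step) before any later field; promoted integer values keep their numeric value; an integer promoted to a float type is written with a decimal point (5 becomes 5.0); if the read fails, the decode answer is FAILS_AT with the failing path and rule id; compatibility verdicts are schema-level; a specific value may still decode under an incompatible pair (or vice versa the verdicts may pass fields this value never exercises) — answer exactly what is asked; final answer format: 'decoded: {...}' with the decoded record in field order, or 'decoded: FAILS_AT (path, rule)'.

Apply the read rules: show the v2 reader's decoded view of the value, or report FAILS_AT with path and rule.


decoded: FAILS_AT (label, R1)

the writer's type comes first in each User pair
decode walk for User under reader schema v2:
  checksum := null (absent, optional -> null)
  zip := null (absent, optional -> null)
  street := "delta"
  score := -2.5
  signature := 0xBEEF
  balance := null (absent, optional -> null)
  read fails at label under R1 (no fill)
  => FAILS_AT (label, R1)
ruling out the remaining User differences:
  field score in record User: optional changed to required -> matters for User compatibility verdicts, not for this value's decode
  renamed field age to zip in record User (alias age declared on the renamed field) -> triggers nothing under the printed rules; the User answer is the same either way


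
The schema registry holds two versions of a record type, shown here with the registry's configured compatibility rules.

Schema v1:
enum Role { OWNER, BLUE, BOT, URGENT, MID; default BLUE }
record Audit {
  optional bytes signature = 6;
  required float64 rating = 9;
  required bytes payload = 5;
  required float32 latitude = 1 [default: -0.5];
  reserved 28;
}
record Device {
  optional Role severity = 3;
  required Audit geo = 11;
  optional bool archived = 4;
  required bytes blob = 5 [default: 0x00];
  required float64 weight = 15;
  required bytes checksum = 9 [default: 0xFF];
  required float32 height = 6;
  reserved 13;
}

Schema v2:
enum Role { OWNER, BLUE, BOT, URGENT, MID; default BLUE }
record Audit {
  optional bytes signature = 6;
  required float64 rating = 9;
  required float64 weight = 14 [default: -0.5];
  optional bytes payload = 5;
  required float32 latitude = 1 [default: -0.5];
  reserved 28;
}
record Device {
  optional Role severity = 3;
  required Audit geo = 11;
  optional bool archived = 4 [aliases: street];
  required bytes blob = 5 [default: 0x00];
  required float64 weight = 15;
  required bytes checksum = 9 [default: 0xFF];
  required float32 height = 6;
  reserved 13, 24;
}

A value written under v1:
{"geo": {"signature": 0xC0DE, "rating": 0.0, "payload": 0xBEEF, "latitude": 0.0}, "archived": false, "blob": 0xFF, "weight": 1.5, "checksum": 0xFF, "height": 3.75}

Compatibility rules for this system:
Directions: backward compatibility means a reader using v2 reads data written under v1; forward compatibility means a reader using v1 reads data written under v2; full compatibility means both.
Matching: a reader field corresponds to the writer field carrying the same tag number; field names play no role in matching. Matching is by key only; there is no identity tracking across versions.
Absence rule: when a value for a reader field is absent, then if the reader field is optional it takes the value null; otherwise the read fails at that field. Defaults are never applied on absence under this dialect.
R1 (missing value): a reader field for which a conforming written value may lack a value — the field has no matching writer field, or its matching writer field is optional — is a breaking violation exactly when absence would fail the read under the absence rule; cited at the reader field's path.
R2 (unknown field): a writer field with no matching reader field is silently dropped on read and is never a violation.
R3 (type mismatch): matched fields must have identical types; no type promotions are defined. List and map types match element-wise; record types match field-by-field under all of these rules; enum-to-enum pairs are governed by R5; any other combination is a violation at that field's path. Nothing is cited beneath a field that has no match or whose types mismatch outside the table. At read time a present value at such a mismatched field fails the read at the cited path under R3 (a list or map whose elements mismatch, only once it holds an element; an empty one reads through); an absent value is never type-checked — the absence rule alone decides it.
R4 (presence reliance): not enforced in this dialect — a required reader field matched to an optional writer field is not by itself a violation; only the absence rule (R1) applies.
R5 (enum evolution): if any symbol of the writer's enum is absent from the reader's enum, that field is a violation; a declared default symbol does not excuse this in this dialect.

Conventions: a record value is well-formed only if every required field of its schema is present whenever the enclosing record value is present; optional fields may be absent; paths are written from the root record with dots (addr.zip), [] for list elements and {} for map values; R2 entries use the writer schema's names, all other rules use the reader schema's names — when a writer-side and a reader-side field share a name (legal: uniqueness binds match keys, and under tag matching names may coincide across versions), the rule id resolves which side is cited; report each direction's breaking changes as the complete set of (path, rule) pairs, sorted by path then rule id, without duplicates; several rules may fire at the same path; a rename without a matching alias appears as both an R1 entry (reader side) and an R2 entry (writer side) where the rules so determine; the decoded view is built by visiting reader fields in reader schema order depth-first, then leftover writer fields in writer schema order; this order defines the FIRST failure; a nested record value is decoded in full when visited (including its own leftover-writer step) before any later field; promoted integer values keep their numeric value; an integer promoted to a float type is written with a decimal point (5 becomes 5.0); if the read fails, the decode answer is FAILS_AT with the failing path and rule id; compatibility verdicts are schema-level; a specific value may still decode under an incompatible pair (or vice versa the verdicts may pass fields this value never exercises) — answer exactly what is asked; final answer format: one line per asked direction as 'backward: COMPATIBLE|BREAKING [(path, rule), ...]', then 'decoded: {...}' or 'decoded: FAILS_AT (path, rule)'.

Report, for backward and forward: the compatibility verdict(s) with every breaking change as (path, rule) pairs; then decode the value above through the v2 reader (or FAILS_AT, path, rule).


backward: BREAKING [(geo.weight, R1)]; forward: BREAKING [(geo.payload, R1)]; decoded: FAILS_AT (geo.weight, R1)

in Device below, arrows point writer -> reader
backward on Device — v2 reading data written by v1:
  severity: paired with writer severity (Role -> Role; writer optional)
  geo: paired with writer geo (Audit -> Audit; writer required)
  archived: paired with writer archived (bool -> bool; writer optional)
  blob: paired with writer blob (bytes -> bytes; writer required)
  weight: paired with writer weight (float64 -> float64; writer required)
  checksum: paired with writer checksum (bytes -> bytes; writer required)
  height: paired with writer height (float32 -> float32; writer required)
  geo.signature: paired with writer geo.signature (bytes -> bytes; writer optional)
  geo.rating: paired with writer geo.rating (float64 -> float64; writer required)
  geo.weight: no writer match
  geo.payload: paired with writer geo.payload (bytes -> bytes; writer required)
  geo.latitude: paired with writer geo.latitude (float32 -> float32; writer required)
  R1 fires at geo.weight
  => backward: BREAKING (1)
forward on Device — v1 reading data written by v2:
  severity: paired with writer severity (Role -> Role; writer optional)
  geo: paired with writer geo (Audit -> Audit; writer required)
  archived: paired with writer archived (bool -> bool; writer optional)
  blob: paired with writer blob (bytes -> bytes; writer required)
  weight: paired with writer weight (float64 -> float64; writer required)
  checksum: paired with writer checksum (bytes -> bytes; writer required)
  height: paired with writer height (float32 -> float32; writer required)
  geo.signature: paired with writer geo.signature (bytes -> bytes; writer optional)
  geo.rating: paired with writer geo.rating (float64 -> float64; writer required)
  geo.payload: paired with writer geo.payload (bytes -> bytes; writer optional)
  geo.latitude: paired with writer geo.latitude (float32 -> float32; writer required)
  leftover writer field: geo.weight
  R1 fires at geo.payload
  => forward: BREAKING (1)
decode (reader v2):
  severity := null (not supplied -> null)
  geo.signature := 0xC0DE
  geo.rating := 0.0
  read fails at geo.weight under R1 (no fill)
  => FAILS_AT (geo.weight, R1)


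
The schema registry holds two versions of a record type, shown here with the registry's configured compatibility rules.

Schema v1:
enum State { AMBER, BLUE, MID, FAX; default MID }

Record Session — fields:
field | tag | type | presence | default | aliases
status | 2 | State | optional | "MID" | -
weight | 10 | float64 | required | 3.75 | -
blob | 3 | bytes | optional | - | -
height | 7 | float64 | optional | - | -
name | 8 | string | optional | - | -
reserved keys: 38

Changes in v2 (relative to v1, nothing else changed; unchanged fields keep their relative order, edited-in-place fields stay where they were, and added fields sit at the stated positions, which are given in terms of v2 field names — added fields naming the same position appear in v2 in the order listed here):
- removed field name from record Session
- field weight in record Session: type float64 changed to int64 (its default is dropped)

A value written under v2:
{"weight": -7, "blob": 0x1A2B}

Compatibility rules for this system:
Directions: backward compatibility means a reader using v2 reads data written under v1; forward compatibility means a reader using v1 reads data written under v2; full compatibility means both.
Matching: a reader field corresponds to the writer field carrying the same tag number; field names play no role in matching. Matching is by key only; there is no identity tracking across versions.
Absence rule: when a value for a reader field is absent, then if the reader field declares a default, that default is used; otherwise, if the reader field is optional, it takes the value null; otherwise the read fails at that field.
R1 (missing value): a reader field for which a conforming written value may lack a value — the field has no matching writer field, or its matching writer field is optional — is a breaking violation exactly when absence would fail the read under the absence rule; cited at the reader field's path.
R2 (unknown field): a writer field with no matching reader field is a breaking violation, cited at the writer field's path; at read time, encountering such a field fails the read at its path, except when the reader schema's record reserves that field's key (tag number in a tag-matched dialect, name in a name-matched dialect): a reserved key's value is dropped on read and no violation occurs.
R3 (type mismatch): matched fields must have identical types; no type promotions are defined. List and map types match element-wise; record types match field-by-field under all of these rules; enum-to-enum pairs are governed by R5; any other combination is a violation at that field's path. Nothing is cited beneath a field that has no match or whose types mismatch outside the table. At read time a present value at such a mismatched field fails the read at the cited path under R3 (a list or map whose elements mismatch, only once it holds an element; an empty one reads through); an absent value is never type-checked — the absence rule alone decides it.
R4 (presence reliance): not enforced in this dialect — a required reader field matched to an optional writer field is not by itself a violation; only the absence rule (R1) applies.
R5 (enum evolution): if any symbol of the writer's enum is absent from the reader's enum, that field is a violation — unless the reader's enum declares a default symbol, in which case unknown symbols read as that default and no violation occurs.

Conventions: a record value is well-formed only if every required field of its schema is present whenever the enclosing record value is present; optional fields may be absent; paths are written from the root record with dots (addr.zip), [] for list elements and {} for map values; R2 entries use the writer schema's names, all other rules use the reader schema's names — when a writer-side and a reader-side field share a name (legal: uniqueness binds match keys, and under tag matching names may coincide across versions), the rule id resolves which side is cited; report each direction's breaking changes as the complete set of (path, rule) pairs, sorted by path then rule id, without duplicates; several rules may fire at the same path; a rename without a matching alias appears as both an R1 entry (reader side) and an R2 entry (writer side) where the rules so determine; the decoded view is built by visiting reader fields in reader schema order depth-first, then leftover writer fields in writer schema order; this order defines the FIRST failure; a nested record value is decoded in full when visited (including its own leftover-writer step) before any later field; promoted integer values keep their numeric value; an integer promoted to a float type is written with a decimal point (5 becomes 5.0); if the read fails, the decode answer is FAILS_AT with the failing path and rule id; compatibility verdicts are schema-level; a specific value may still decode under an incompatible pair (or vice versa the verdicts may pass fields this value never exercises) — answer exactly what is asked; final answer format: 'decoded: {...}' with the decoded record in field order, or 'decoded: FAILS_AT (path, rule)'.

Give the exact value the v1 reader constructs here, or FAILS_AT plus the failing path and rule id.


decoded: FAILS_AT (weight, R3)

the writer's type comes first in each Session pair
decoding the Session value with the v1 reader:
  status := "MID" (missing; default applied)
  read fails at weight under R3
  => FAILS_AT (weight, R3)
ruling out the remaining Session differences:
  removed field name from record Session -> schema-level compatibility only; this Session value's decode is unchanged


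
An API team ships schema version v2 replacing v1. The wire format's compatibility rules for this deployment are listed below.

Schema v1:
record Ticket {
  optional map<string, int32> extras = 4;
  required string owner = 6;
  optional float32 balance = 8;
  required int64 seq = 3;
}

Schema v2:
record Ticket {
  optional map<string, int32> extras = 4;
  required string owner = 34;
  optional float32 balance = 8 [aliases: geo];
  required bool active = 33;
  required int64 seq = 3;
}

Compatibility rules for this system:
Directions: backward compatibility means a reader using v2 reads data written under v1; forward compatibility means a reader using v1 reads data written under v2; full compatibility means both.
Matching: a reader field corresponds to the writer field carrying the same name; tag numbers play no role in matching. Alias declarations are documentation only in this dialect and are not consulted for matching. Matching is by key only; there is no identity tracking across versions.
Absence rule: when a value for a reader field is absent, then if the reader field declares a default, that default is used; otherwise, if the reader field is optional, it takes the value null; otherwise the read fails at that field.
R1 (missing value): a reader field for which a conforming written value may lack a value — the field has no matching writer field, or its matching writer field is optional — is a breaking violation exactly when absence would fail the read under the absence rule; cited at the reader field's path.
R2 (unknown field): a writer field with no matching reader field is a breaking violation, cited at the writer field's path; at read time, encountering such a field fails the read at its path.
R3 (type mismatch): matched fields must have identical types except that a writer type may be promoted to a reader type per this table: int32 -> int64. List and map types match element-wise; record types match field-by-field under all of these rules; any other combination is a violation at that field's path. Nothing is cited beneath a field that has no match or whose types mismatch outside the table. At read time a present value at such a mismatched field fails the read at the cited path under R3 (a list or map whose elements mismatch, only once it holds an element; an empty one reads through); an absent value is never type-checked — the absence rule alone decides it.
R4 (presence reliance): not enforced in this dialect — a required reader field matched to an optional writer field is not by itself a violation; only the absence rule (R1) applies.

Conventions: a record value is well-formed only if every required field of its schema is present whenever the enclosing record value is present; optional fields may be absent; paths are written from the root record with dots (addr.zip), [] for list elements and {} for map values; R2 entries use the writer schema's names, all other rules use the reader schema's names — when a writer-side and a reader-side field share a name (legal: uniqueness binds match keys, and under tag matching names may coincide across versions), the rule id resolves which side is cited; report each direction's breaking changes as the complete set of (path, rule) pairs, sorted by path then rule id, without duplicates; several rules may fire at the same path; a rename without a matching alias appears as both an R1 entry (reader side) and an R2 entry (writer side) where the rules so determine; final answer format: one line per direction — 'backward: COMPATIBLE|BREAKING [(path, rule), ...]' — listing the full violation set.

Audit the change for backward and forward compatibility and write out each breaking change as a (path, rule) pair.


backward: BREAKING [(active, R1)]; forward: BREAKING [(active, R2)]

the writer's type comes first in each Ticket pair
backward on Ticket — v2 reading data written by v1:
  extras: paired with writer extras (map<string, int32> -> map<string, int32>; writer optional)
  owner: paired with writer owner (string -> string; writer required)
  balance: paired with writer balance (float32 -> float32; writer optional)
  active has no writer counterpart
  seq: paired with writer seq (int64 -> int64; writer required)
  rule R1 violated at active
  backward on Ticket therefore BREAKING (1)
forward on Ticket — v1 reading data written by v2:
  extras: paired with writer extras (map<string, int32> -> map<string, int32>; writer optional)
  owner: paired with writer owner (string -> string; writer required)
  balance: paired with writer balance (float32 -> float32; writer optional)
  seq: paired with writer seq (int64 -> int64; writer required)
  writer active: unknown to reader
  rule R2 violated at active
  forward on Ticket therefore BREAKING (1)


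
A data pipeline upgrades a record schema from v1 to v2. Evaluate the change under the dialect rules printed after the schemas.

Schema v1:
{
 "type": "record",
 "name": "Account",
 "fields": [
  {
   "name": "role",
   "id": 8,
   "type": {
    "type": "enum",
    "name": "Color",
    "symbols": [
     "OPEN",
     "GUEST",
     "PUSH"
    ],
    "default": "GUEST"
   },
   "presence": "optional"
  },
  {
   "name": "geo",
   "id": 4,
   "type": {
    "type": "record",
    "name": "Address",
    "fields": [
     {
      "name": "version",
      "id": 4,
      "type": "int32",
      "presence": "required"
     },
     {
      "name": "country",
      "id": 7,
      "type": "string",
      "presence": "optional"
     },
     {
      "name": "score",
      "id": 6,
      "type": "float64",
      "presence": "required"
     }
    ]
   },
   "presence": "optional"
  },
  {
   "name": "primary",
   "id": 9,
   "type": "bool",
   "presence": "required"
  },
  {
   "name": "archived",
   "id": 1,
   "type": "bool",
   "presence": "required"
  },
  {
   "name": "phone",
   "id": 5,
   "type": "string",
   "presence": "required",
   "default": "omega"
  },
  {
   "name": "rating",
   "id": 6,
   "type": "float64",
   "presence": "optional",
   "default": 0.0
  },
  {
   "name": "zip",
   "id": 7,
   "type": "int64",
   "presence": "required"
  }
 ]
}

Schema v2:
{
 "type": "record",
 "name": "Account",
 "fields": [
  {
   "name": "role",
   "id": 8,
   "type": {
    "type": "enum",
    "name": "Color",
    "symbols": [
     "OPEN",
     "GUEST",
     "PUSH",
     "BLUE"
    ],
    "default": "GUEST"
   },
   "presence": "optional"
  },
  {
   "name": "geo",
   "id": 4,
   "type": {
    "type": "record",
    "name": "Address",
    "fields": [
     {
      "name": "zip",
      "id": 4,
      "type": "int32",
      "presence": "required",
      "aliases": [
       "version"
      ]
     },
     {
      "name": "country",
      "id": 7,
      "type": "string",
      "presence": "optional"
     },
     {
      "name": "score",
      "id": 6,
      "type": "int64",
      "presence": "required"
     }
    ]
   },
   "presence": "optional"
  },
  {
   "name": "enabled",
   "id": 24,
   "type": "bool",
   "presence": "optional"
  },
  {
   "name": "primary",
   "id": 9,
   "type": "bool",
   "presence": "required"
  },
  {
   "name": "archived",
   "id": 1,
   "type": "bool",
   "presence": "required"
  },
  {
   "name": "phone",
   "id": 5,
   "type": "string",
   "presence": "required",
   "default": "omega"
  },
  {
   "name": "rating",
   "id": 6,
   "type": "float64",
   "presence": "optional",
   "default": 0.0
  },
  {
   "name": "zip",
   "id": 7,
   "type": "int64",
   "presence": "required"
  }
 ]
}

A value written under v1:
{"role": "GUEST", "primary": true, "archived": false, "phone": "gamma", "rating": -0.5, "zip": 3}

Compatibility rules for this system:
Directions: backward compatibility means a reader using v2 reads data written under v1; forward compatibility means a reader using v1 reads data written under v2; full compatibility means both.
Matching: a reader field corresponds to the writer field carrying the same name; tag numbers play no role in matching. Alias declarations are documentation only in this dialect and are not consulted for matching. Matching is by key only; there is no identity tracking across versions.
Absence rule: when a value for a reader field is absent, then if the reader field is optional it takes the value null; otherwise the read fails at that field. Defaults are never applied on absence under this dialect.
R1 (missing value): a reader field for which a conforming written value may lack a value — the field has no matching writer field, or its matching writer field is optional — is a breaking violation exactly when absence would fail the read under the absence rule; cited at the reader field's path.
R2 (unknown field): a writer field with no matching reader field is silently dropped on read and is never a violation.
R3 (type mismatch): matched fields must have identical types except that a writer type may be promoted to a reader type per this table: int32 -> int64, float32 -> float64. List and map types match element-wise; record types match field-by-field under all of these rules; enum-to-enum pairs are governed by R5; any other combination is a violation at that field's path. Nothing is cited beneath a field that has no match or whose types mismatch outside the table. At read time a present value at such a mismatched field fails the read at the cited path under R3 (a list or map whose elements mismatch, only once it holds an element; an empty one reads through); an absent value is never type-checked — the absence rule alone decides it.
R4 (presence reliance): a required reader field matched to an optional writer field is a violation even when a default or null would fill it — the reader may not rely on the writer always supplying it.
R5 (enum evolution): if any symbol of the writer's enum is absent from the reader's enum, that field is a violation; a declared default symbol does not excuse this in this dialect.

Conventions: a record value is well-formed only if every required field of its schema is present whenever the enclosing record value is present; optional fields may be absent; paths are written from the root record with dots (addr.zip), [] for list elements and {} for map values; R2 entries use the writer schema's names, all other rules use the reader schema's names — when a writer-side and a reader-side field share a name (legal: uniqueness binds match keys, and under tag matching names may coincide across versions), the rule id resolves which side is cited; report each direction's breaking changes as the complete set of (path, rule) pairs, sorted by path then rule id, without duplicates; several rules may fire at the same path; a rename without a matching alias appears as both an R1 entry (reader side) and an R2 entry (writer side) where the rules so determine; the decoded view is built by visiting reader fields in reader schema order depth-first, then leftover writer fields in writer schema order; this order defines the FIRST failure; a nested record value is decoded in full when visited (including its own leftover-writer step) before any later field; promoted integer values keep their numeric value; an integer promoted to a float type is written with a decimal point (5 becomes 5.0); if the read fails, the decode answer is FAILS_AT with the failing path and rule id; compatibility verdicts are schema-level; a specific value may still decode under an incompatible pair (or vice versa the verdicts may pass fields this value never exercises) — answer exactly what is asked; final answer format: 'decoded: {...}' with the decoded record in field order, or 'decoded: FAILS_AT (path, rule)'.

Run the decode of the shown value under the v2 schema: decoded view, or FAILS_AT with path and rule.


decoded: {"role": "GUEST", "geo": null, "enabled": null, "primary": true, "archived": false, "phone": "gamma", "rating": -0.5, "zip": 3}

the writer's type comes first in each Account pair
migrating the Account value to v2:
  role := "GUEST"
  geo := null (absent, optional -> null)
  enabled := null (absent, optional -> null)
  primary := true
  archived := false
  phone := "gamma"
  rating := -0.5
  zip := 3
  => decoded: {"role": "GUEST", "geo": null, "enabled": null, "primary": true, "archived": false, "phone": "gamma", "rating": -0.5, "zip": 3}
the rest of the Account diff is inert for this question:
  enum Color (field role in record Account): symbol BLUE added -> shifts the Account verdicts, not this decode
  renamed field version to zip in record Address (alias version declared on the renamed field) -> shifts the Account verdicts, not this decode
  field score in record Address: type float64 changed to int64 -> shifts the Account verdicts, not this decode


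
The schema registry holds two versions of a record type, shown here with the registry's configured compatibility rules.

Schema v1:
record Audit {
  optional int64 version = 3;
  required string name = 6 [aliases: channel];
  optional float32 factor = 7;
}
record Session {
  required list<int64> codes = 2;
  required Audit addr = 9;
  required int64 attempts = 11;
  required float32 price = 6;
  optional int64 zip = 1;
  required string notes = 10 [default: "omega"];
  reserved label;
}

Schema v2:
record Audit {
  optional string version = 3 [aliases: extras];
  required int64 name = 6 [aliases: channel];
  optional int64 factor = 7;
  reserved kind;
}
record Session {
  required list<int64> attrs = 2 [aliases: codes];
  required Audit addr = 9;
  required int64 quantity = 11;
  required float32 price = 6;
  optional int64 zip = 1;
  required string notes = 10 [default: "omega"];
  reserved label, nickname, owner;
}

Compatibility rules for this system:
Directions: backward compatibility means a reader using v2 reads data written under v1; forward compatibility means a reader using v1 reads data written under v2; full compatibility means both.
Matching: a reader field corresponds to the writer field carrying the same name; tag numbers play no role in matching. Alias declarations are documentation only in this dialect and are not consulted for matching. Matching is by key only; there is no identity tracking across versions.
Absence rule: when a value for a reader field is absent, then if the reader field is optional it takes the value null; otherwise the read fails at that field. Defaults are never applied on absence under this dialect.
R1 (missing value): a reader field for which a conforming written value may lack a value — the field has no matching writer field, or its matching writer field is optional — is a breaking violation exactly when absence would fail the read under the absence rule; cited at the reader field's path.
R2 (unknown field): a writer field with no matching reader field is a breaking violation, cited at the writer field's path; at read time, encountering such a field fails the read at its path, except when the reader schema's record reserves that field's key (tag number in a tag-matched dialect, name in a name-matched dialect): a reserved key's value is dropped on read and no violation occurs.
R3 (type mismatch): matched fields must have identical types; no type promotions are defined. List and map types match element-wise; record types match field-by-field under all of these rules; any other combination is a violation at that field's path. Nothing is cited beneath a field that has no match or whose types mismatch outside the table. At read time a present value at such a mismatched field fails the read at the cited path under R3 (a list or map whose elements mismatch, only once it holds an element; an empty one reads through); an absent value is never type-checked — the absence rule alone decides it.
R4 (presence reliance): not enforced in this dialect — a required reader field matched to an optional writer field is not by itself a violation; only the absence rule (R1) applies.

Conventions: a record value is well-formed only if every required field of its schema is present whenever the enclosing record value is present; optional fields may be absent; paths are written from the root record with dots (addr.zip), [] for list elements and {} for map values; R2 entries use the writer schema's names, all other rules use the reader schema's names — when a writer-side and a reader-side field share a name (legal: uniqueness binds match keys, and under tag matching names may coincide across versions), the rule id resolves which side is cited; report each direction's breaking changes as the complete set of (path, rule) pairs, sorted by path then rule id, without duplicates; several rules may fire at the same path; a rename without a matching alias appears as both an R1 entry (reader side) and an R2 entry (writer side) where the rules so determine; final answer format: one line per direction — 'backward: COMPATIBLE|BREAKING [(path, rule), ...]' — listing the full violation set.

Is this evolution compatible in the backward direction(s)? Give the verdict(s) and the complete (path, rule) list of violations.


backward: BREAKING [(addr.factor, R3), (addr.name, R3), (addr.version, R3), (attempts, R2), (attrs, R1), (codes, R2), (quantity, R1)]

in Session below, arrows point writer -> reader
backward for Session (reader v2, writer v1):
  no writer field matches reader attrs
  addr <- addr (Audit -> Audit, writer required)
  no writer field matches reader quantity
  price <- price (float32 -> float32, writer required)
  zip <- zip (int64 -> int64, writer optional)
  notes <- notes (string -> string, writer required)
  writer field codes has no reader counterpart
  writer field attempts has no reader counterpart
  addr.version <- addr.version (int64 -> string, writer optional)
  addr.name <- addr.name (string -> int64, writer required)
  addr.factor <- addr.factor (float32 -> int64, writer optional)
  breaking: (addr.factor, R3)
  breaking: (addr.name, R3)
  breaking: (addr.version, R3)
  breaking: (attempts, R2)
  breaking: (attrs, R1)
  breaking: (codes, R2)
  breaking: (quantity, R1)
  => backward verdict for Session: BREAKING, 7 violation(s)


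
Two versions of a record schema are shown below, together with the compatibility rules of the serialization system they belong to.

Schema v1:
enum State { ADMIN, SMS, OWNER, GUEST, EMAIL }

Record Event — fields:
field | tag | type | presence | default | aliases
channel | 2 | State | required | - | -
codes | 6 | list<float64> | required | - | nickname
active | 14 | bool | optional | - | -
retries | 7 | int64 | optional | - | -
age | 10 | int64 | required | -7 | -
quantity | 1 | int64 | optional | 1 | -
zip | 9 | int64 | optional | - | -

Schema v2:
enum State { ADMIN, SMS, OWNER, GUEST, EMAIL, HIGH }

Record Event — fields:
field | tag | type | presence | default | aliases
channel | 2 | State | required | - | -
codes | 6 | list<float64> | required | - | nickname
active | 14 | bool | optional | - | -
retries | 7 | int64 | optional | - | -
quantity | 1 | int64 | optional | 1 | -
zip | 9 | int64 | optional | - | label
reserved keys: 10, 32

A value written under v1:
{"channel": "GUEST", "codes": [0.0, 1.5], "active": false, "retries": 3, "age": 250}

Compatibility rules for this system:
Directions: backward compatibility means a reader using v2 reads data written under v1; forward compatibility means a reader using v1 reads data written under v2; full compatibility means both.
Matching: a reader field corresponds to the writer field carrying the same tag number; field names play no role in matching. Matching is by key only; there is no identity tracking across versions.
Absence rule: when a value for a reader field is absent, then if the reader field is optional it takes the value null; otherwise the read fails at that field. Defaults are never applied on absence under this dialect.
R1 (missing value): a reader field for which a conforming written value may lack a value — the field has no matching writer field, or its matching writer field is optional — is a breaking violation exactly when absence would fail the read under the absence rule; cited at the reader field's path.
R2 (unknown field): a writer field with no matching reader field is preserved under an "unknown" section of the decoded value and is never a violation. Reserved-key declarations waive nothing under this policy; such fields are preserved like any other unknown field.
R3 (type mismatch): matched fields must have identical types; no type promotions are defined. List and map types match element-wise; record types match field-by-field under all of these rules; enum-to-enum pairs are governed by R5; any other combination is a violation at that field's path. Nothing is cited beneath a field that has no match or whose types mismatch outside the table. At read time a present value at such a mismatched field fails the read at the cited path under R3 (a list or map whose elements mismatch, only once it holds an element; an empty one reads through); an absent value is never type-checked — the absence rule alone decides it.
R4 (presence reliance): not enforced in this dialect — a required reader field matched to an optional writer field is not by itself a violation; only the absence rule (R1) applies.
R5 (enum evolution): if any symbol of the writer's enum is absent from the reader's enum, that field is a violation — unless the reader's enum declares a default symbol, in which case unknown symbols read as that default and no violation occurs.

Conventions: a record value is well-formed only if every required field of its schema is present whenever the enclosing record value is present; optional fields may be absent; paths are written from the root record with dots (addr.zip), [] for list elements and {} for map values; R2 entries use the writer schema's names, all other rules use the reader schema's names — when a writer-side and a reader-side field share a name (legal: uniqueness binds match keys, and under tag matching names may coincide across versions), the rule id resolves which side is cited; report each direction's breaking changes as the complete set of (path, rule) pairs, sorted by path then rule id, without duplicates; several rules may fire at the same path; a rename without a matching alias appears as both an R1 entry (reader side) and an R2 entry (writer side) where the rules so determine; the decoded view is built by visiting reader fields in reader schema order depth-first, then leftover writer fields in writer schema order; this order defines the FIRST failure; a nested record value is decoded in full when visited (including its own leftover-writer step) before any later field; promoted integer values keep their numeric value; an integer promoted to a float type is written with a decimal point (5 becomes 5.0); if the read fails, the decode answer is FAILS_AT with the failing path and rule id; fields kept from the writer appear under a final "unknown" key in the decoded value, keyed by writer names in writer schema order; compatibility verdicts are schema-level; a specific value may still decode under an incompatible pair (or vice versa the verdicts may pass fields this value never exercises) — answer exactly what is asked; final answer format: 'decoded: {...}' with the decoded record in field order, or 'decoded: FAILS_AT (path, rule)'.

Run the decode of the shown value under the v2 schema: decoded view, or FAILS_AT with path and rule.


decoded: {"channel": "GUEST", "codes": [0.0, 1.5], "active": false, "retries": 3, "quantity": null, "zip": null, "unknown": {"age": 250}}

arrows below run writer -> reader for Event
migrating the Event value to v2:
  channel := "GUEST"
  codes := [0.0, 1.5]
  active := false
  retries := 3
  quantity := null (absent, optional -> null)
  zip := null (absent, optional -> null)
  writer age: kept under "unknown"
  => decoded: {"channel": "GUEST", "codes": [0.0, 1.5], "active": false, "retries": 3, "quantity": null, "zip": null, "unknown": {"age": 250}}
the rest of the Event diff is inert for this question:
  enum State (field channel in record Event): symbol HIGH added -> affects the rule determinations only; this particular Event value decodes identically
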